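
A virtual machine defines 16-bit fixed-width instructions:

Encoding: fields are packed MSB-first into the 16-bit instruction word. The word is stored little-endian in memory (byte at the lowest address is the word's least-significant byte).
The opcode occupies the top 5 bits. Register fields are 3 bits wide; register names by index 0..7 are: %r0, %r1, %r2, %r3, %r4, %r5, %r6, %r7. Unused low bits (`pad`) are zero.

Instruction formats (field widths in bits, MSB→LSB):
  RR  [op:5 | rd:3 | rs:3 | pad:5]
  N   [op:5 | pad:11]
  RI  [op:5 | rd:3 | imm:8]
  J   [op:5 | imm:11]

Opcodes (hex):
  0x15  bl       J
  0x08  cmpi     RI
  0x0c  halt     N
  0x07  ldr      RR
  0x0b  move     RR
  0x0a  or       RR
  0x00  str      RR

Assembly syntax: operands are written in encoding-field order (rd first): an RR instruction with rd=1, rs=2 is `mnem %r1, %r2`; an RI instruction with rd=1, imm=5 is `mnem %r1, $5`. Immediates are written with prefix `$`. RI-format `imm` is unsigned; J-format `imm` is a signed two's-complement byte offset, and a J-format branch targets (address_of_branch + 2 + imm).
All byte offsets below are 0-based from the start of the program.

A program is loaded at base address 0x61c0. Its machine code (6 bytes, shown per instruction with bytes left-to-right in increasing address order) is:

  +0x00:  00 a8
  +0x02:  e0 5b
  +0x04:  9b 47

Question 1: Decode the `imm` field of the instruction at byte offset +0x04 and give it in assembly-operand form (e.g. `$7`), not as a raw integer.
$155

@+04  little-endian(9b 47) = 0x479b
  op=0x479b>>11=0x8 ⇒ cmpi (RI)
  [10:8] rd=7 = %r7
  [7:0] imm=155 = $155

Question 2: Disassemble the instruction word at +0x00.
bl $0

@+00  little-endian(00 a8) = 0xa800
  top 5b → 0x15 → bl [J]
  [10:0] imm=0 = $0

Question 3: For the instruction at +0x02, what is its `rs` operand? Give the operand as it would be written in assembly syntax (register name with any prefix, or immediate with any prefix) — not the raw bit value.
%r7

+0x02: e0 5b ⇒ word 0x5be0 (little)
  top 5b → 0xb → move [RR]
  rd: (w>>8)&0x7=0x3 → %r3
  rs: (w>>5)&0x7=0x7 → %r7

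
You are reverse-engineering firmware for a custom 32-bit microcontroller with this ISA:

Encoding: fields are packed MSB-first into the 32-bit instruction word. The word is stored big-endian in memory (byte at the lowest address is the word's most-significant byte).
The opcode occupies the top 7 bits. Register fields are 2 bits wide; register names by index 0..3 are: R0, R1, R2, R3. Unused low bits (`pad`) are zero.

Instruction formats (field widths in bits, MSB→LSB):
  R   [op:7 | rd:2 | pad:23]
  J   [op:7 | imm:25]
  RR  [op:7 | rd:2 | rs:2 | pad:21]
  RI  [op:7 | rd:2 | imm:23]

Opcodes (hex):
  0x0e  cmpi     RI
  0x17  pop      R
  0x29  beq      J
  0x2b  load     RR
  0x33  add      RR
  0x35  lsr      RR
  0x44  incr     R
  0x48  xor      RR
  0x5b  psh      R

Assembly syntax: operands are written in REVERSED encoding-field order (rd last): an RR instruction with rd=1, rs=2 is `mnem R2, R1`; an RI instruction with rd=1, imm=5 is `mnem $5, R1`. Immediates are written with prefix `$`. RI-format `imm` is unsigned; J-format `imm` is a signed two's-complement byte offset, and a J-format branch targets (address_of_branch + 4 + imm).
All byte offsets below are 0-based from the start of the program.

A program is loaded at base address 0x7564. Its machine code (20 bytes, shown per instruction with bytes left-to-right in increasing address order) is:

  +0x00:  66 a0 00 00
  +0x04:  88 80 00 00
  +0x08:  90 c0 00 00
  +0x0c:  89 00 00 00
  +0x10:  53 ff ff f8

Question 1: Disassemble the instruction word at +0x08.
@+08  big-endian(90 c0 00 00) = 0x90c00000
  op=0x90c00000>>25=0x48 ⇒ xor (RR)
  rd@[24:23]=0x1 ⇒ R1
  rs@[22:21]=0x2 ⇒ R2

xor R2, R1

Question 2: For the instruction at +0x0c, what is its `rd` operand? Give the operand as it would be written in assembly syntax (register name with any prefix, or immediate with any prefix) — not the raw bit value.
R2

+0x0c: 89 00 00 00 ⇒ word 0x89000000 (big)
  opcode bits[31:25]=0x44: incr/R
  rd@[24:23]=0x2 ⇒ R2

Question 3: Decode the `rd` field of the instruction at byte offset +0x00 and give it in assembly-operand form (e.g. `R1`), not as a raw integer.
R1

[00] 66 a0 00 00 → 0x66a00000
  op=0x66a00000>>25=0x33 ⇒ add (RR)
  rd: (w>>23)&0x3=0x1 → R1
  rs: (w>>21)&0x3=0x1 → R1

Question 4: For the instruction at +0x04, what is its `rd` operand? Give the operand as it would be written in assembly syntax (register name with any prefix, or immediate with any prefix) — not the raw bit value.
R1

+0x04: 88 80 00 00 ⇒ word 0x88800000 (big)
  op=0x88800000>>25=0x44 ⇒ incr (R)
  [24:23] rd=1 = R1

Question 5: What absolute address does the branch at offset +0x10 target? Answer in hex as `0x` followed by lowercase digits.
0x7570

+0x10: 53 ff ff f8 ⇒ word 0x53fffff8 (big)
  top 7b → 0x29 → beq [J]
  imm@[24:0]=0x1fffff8 (s25→-8) ⇒ $-8
  target = base 0x7564 + off 0x10 + 4 + imm -8 = 0x7570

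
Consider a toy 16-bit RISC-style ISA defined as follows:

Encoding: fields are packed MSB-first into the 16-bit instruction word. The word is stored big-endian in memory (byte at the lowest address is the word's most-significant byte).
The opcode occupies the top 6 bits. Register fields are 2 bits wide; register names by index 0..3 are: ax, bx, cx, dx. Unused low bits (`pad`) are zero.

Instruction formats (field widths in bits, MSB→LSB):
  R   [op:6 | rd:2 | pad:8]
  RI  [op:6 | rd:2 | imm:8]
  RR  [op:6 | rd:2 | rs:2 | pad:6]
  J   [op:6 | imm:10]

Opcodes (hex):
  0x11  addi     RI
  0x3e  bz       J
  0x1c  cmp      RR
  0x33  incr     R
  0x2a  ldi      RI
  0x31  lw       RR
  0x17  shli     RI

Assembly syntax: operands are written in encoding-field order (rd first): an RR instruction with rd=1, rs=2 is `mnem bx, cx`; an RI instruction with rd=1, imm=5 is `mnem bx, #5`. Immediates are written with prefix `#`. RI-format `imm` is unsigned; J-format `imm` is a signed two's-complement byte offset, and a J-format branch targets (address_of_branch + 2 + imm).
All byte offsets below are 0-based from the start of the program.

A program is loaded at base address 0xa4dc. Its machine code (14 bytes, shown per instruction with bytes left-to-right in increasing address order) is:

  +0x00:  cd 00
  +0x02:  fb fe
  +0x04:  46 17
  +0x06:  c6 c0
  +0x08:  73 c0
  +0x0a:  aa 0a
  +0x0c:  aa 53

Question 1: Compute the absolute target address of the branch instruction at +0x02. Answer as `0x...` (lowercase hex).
0xa4de

off 0x02: read fb fe as big → 0xfbfe
  top 6b → 0x3e → bz [J]
  imm@[9:0]=0x3fe (s10→-2) ⇒ #-2
  target = base 0xa4dc + off 0x02 + 2 + imm -2 = 0xa4de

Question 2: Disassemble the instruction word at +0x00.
+0x00: cd 00 ⇒ word 0xcd00 (big)
  top 6b → 0x33 → incr [R]
  rd@[9:8]=0x1 ⇒ bx

incr bx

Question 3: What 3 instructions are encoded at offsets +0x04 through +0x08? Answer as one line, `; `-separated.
+0x04: 46 17 ⇒ word 0x4617 (big)
  opcode bits[15:10]=0x11: addi/RI
  rd: (w>>8)&0x3=0x2 → cx
  imm: (w>>0)&0xff=0x17 → #23
+0x06: c6 c0 ⇒ word 0xc6c0 (big)
  opcode bits[15:10]=0x31: lw/RR
  rd: (w>>8)&0x3=0x2 → cx
  rs: (w>>6)&0x3=0x3 → dx
+0x08: 73 c0 ⇒ word 0x73c0 (big)
  opcode bits[15:10]=0x1c: cmp/RR
  rd: (w>>8)&0x3=0x3 → dx
  rs: (w>>6)&0x3=0x3 → dx

addi cx, #23; lw cx, dx; cmp dx, dx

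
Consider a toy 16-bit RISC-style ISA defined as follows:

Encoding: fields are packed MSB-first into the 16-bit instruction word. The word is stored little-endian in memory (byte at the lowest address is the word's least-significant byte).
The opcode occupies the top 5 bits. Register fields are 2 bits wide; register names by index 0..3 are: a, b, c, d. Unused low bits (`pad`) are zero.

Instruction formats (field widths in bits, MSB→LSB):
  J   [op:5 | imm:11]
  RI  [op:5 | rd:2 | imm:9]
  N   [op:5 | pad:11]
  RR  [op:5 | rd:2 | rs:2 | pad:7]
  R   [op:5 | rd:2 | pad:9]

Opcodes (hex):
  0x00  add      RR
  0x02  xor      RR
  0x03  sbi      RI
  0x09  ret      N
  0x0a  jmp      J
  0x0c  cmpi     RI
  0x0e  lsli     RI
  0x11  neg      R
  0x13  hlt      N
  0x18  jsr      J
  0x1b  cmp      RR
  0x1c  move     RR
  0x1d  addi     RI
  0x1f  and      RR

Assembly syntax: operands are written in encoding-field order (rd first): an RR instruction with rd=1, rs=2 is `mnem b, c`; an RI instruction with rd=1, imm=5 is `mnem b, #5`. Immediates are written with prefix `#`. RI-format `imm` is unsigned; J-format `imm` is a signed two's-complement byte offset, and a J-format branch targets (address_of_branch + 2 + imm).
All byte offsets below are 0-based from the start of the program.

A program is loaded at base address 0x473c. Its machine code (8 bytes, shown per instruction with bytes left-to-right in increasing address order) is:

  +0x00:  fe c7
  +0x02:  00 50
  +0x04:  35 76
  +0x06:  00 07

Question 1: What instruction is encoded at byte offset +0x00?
jsr #-2

[00] fe c7 → 0xc7fe
  top 5b → 0x18 → jsr [J]
  [10:0] imm=2046 (s11→-2) = #-2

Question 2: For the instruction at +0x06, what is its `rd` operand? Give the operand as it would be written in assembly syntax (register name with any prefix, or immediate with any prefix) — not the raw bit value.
d

[06] 00 07 → 0x0700
  opcode bits[15:11]=0x0: add/RR
  rd: (w>>9)&0x3=0x3 → d
  rs: (w>>7)&0x3=0x2 → c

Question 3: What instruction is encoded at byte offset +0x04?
lsli d, #53

+0x04: 35 76 ⇒ word 0x7635 (little)
  top 5b → 0xe → lsli [RI]
  [10:9] rd=3 = d
  [8:0] imm=53 = #53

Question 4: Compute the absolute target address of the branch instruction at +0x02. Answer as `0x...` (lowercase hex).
off 0x02: read 00 50 as little → 0x5000
  top 5b → 0xa → jmp [J]
  imm@[10:0]=0x0 ⇒ #0
  target = base 0x473c + off 0x02 + 2 + imm 0 = 0x4740

0x4740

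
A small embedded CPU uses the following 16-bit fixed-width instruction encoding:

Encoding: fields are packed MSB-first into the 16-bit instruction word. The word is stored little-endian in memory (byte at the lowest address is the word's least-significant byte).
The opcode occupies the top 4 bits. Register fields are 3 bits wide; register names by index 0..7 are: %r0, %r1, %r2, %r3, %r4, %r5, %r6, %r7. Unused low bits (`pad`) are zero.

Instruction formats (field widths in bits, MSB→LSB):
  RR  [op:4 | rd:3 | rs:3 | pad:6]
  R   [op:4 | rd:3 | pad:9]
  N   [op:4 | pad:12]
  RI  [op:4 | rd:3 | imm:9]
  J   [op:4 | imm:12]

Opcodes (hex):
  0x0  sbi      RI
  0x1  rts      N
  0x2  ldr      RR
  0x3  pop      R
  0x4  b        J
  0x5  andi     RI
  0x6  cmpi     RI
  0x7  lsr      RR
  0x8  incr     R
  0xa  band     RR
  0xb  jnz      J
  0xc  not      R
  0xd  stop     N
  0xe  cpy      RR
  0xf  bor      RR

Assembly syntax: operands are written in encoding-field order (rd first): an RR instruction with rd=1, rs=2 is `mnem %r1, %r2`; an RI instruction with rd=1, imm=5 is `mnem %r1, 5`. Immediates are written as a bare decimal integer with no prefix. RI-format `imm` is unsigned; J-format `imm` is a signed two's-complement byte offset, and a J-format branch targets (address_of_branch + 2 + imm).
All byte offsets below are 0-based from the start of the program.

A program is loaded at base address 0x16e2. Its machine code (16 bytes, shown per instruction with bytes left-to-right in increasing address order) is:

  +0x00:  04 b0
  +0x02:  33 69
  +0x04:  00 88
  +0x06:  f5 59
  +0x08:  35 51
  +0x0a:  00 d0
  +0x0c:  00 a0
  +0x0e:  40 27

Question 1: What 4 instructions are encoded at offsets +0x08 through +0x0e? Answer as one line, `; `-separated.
andi %r0, 309; stop; band %r0, %r0; ldr %r3, %r5

@+08  little-endian(35 51) = 0x5135
  opcode bits[15:12]=0x5: andi/RI
  rd@[11:9]=0x0 ⇒ %r0
  imm@[8:0]=0x135 ⇒ 309
@+0a  little-endian(00 d0) = 0xd000
  opcode bits[15:12]=0xd: stop/N
@+0c  little-endian(00 a0) = 0xa000
  opcode bits[15:12]=0xa: band/RR
  rd@[11:9]=0x0 ⇒ %r0
  rs@[8:6]=0x0 ⇒ %r0
@+0e  little-endian(40 27) = 0x2740
  opcode bits[15:12]=0x2: ldr/RR
  rd@[11:9]=0x3 ⇒ %r3
  rs@[8:6]=0x5 ⇒ %r5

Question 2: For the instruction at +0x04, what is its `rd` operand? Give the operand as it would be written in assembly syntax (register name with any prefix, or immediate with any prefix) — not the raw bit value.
%r4

[04] 00 88 → 0x8800
  op=0x8800>>12=0x8 ⇒ incr (R)
  rd@[11:9]=0x4 ⇒ %r4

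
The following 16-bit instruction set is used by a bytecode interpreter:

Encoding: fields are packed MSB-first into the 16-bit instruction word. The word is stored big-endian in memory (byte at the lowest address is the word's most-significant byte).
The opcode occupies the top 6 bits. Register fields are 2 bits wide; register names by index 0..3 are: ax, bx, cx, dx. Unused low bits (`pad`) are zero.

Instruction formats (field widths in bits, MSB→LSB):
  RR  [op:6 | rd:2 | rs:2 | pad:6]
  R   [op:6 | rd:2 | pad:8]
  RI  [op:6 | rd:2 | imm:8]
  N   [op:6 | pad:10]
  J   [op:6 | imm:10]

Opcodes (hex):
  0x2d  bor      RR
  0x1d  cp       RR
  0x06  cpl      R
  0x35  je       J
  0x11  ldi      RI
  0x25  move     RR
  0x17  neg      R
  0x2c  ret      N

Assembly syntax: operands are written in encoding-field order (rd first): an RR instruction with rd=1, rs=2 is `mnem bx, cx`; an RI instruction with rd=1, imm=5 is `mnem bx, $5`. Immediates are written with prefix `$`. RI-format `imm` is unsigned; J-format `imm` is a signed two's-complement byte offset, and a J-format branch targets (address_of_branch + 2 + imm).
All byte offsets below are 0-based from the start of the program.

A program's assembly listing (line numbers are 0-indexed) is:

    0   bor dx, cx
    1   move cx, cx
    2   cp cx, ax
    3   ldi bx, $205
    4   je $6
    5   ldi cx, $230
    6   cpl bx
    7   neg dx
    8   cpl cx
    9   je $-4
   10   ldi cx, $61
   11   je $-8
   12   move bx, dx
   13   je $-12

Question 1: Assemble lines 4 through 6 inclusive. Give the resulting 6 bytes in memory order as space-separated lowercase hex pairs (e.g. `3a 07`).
d4 06 46 e6 19 00

line 4 (je): pack op=0x35:6|imm=6:10 = 0xd406; big→ d4 06
line 5 (ldi): pack op=0x11:6|rd=2:2|imm=230:8 = 0x46e6; big→ 46 e6
line 6 (cpl): pack op=0x6:6|rd=1:2|pad=0:8 = 0x1900; big→ 19 00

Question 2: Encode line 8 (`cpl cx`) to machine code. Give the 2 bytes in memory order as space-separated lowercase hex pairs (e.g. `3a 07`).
1a 00

L8: cpl op=0x6:6|rd=2:2|pad=0:8 ⇒ 0x1a00 ⇒ big 1a 00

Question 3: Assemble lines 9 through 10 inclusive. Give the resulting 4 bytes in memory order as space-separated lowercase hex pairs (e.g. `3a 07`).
line 9 (je): pack op=0x35:6|imm=-4:10 = 0xd7fc; big→ d7 fc
line 10 (ldi): pack op=0x11:6|rd=2:2|imm=61:8 = 0x463d; big→ 46 3d

d7 fc 46 3d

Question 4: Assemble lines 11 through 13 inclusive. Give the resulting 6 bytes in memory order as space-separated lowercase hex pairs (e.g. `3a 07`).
11. je fields op=0x35:6|imm=-8:10 → word d7f8h → d7 f8
12. move fields op=0x25:6|rd=1:2|rs=3:2|pad=0:6 → word 95c0h → 95 c0
13. je fields op=0x35:6|imm=-12:10 → word d7f4h → d7 f4

d7 f8 95 c0 d7 f4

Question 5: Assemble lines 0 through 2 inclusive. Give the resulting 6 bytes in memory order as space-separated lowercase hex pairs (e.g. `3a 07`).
b7 80 96 80 76 00

0. bor fields op=0x2d:6|rd=3:2|rs=2:2|pad=0:6 → word b780h → b7 80
1. move fields op=0x25:6|rd=2:2|rs=2:2|pad=0:6 → word 9680h → 96 80
2. cp fields op=0x1d:6|rd=2:2|rs=0:2|pad=0:6 → word 7600h → 76 00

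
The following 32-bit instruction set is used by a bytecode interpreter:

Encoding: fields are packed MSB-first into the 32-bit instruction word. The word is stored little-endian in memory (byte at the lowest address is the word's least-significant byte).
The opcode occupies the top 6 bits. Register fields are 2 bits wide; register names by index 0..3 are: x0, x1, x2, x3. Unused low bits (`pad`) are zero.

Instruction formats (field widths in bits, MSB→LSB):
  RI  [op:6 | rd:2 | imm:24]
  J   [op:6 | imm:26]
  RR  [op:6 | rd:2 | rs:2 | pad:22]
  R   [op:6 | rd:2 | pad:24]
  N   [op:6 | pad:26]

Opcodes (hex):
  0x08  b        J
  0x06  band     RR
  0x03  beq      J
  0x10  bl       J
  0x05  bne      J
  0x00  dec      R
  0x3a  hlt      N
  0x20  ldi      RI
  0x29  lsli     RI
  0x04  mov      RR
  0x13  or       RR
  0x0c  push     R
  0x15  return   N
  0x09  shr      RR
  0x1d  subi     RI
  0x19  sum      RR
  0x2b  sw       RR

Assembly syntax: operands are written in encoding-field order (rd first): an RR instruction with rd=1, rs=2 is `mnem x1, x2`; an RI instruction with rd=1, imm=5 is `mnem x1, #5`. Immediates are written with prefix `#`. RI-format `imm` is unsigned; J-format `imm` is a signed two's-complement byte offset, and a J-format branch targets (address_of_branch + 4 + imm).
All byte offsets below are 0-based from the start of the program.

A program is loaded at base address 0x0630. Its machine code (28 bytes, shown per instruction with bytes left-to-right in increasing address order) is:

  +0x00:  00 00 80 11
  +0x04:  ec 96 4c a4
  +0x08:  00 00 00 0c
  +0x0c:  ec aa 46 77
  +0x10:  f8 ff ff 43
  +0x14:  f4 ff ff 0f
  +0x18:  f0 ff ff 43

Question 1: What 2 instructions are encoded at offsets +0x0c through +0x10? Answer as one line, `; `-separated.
subi x3, #4631276; bl #-8

[0c] ec aa 46 77 → 0x7746aaec
  opcode bits[31:26]=0x1d: subi/RI
  rd: (w>>24)&0x3=0x3 → x3
  imm: (w>>0)&0xffffff=0x46aaec → #4631276
[10] f8 ff ff 43 → 0x43fffff8
  opcode bits[31:26]=0x10: bl/J
  imm: (w>>0)&0x3ffffff=0x3fffff8 (s26→-8) → #-8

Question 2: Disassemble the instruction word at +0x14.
+0x14: f4 ff ff 0f ⇒ word 0x0ffffff4 (little)
  opcode bits[31:26]=0x3: beq/J
  [25:0] imm=67108852 (s26→-12) = #-12

beq #-12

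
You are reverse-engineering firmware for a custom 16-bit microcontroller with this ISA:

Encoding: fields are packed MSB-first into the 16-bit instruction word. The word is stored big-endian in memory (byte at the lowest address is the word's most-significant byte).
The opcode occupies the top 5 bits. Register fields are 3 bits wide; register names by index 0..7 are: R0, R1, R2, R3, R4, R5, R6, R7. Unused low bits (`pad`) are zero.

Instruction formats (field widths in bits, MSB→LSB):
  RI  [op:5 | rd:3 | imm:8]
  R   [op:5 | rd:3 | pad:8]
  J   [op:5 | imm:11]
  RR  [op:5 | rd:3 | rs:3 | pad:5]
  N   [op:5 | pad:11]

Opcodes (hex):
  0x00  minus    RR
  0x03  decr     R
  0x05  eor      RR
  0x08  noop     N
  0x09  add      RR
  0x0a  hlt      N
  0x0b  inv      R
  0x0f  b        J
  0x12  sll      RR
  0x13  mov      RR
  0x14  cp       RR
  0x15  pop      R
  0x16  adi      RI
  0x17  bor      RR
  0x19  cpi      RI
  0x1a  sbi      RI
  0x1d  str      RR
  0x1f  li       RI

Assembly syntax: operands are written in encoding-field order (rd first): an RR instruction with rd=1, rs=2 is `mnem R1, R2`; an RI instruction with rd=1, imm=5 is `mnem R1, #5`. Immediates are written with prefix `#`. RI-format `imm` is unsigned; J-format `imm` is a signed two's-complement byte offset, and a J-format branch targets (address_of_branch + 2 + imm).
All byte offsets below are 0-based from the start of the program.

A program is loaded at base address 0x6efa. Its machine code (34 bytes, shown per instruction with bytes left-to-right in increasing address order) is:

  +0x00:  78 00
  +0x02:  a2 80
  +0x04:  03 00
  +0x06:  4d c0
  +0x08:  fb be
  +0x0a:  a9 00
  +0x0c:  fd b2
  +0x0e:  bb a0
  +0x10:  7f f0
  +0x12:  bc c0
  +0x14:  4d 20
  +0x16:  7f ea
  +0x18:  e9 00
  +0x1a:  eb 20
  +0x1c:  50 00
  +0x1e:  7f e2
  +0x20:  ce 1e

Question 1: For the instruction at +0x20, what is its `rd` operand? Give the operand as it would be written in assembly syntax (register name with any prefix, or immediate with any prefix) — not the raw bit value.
R6

[20] ce 1e → 0xce1e
  opcode bits[15:11]=0x19: cpi/RI
  rd@[10:8]=0x6 ⇒ R6
  imm@[7:0]=0x1e ⇒ #30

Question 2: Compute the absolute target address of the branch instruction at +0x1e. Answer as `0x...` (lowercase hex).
0x6efc

off 0x1e: read 7f e2 as big → 0x7fe2
  op=0x7fe2>>11=0xf ⇒ b (J)
  imm@[10:0]=0x7e2 (s11→-30) ⇒ #-30
  target = base 0x6efa + off 0x1e + 2 + imm -30 = 0x6efc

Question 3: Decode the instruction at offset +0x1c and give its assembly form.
@+1c  big-endian(50 00) = 0x5000
  opcode bits[15:11]=0xa: hlt/N

hlt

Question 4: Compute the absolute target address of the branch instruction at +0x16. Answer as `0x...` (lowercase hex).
0x6efc

off 0x16: read 7f ea as big → 0x7fea
  top 5b → 0xf → b [J]
  imm@[10:0]=0x7ea (s11→-22) ⇒ #-22
  target = base 0x6efa + off 0x16 + 2 + imm -22 = 0x6efc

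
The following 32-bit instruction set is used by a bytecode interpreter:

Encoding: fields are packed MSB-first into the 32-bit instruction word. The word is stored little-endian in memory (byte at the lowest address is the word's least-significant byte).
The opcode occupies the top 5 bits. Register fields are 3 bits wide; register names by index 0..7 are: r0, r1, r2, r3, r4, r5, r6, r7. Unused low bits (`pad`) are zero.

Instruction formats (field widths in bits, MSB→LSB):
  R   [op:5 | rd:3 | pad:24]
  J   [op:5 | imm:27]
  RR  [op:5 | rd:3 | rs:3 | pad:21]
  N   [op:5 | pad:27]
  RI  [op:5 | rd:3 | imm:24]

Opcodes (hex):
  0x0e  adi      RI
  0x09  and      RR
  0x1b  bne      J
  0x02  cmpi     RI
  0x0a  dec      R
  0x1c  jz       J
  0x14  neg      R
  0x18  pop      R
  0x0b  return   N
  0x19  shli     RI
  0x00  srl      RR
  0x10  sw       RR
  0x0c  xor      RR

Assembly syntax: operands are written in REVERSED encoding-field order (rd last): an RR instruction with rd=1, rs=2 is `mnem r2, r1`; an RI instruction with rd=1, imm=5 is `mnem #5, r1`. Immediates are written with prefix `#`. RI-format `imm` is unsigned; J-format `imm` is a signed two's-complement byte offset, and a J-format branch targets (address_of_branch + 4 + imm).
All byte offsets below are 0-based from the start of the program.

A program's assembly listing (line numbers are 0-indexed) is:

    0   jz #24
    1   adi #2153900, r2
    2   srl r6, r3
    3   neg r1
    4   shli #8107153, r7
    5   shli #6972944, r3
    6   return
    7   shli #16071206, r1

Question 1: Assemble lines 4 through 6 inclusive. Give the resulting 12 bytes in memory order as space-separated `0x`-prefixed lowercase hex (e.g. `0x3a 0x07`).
0x91 0xb4 0x7b 0xcf 0x10 0x66 0x6a 0xcb 0x00 0x00 0x00 0x58

line 4 (shli): pack op=0x19:5|rd=7:3|imm=8107153:24 = 0xcf7bb491; little→ 91 b4 7b cf
line 5 (shli): pack op=0x19:5|rd=3:3|imm=6972944:24 = 0xcb6a6610; little→ 10 66 6a cb
line 6 (return): pack op=0xb:5|pad=0:27 = 0x58000000; little→ 00 00 00 58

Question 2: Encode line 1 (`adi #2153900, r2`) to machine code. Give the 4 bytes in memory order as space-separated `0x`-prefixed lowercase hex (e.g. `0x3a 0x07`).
L1: adi op=0xe:5|rd=2:3|imm=2153900:24 ⇒ 0x7220ddac ⇒ little ac dd 20 72

0xac 0xdd 0x20 0x72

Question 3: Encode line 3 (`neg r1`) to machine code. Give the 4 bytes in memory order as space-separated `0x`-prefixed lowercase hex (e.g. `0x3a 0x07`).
0x00 0x00 0x00 0xa1

L3: neg op=0x14:5|rd=1:3|pad=0:24 ⇒ 0xa1000000 ⇒ little 00 00 00 a1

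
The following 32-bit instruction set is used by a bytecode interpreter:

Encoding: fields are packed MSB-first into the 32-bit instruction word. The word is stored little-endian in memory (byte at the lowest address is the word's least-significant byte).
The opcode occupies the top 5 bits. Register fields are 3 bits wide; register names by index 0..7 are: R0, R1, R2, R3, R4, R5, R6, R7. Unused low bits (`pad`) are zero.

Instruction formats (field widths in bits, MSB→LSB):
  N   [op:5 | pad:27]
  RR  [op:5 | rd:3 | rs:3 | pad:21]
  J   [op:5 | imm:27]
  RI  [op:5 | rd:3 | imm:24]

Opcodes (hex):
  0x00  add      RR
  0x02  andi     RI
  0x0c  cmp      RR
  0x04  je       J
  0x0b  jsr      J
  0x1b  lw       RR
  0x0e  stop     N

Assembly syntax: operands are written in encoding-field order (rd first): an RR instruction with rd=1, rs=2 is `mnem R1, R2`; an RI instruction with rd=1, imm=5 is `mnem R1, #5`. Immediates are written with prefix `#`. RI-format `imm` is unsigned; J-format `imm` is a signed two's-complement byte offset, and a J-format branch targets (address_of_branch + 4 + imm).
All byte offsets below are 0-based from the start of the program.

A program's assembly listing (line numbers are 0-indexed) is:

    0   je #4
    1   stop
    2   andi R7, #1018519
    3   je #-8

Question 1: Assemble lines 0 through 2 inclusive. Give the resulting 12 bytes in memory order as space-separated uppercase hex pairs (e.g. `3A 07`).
04 00 00 20 00 00 00 70 97 8A 0F 17

L0: je op=0x4:5|imm=4:27 ⇒ 0x20000004 ⇒ little 04 00 00 20
L1: stop op=0xe:5|pad=0:27 ⇒ 0x70000000 ⇒ little 00 00 00 70
L2: andi op=0x2:5|rd=7:3|imm=1018519:24 ⇒ 0x170f8a97 ⇒ little 97 8a 0f 17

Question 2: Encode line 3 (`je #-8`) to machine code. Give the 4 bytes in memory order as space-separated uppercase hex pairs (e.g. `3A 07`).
F8 FF FF 27

3. je fields op=0x4:5|imm=-8:27 → word 27fffff8h → f8 ff ff 27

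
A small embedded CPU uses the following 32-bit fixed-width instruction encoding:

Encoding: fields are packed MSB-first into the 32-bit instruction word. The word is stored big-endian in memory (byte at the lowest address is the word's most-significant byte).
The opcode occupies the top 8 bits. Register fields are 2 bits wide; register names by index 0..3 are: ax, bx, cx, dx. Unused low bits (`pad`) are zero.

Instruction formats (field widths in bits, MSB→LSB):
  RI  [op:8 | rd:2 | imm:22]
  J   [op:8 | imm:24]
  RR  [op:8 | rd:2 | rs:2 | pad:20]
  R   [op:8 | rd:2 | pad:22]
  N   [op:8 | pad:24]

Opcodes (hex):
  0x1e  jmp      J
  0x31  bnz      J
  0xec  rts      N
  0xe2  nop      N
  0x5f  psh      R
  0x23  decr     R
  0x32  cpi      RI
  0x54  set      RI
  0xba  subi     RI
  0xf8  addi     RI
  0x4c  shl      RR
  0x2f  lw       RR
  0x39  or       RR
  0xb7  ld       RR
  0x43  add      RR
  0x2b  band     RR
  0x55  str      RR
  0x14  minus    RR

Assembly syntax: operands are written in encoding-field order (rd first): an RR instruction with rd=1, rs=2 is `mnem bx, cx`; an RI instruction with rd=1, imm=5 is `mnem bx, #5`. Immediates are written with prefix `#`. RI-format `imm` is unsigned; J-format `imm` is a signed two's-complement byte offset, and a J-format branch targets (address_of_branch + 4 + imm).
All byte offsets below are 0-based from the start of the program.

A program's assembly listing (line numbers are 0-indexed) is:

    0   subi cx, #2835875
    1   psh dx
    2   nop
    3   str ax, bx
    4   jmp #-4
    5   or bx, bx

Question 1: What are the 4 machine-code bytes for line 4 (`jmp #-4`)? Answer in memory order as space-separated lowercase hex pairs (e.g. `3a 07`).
4. jmp fields op=0x1e:8|imm=-4:24 → word 1efffffch → 1e ff ff fc

1e ff ff fc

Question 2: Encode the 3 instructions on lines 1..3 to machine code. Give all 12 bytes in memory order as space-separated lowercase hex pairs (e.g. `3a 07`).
5f c0 00 00 e2 00 00 00 55 10 00 00

line 1 (psh): pack op=0x5f:8|rd=3:2|pad=0:22 = 0x5fc00000; big→ 5f c0 00 00
line 2 (nop): pack op=0xe2:8|pad=0:24 = 0xe2000000; big→ e2 00 00 00
line 3 (str): pack op=0x55:8|rd=0:2|rs=1:2|pad=0:20 = 0x55100000; big→ 55 10 00 00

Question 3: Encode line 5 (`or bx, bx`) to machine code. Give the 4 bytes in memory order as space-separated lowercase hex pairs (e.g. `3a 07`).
39 50 00 00

5. or fields op=0x39:8|rd=1:2|rs=1:2|pad=0:20 → word 39500000h → 39 50 00 00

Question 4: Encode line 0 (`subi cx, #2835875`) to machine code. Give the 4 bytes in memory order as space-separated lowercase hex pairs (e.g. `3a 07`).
ba ab 45 a3

0. subi fields op=0xba:8|rd=2:2|imm=2835875:22 → word baab45a3h → ba ab 45 a3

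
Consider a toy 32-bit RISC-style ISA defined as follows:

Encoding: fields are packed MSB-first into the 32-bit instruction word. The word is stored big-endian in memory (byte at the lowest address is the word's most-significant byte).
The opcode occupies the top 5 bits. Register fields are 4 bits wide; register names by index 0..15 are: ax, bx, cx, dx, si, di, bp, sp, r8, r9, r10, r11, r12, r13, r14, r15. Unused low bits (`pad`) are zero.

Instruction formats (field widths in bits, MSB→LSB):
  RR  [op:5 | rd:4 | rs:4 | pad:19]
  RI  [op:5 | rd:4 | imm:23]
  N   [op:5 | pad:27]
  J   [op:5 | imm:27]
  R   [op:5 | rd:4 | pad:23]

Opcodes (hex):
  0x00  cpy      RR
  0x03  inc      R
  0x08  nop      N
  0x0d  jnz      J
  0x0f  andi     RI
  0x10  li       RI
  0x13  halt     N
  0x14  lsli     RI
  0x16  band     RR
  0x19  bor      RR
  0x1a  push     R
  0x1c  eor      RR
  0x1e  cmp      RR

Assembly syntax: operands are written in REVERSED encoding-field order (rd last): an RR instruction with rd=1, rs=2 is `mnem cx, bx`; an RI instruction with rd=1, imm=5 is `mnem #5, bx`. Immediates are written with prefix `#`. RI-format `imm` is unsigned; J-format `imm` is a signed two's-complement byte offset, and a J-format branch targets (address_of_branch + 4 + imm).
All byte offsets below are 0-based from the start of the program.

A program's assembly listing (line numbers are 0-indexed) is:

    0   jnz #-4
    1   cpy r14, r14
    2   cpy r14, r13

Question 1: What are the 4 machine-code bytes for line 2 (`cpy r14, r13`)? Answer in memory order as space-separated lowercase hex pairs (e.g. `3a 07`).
L2: cpy op=0x0:5|rd=13:4|rs=14:4|pad=0:19 ⇒ 0x06f00000 ⇒ big 06 f0 00 00

06 f0 00 00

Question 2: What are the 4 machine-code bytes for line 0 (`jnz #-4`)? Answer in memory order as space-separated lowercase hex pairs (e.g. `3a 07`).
6f ff ff fc

line 0 (jnz): pack op=0xd:5|imm=-4:27 = 0x6ffffffc; big→ 6f ff ff fc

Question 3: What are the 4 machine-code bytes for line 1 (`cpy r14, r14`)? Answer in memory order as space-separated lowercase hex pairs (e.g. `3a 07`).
L1: cpy op=0x0:5|rd=14:4|rs=14:4|pad=0:19 ⇒ 0x07700000 ⇒ big 07 70 00 00

07 70 00 00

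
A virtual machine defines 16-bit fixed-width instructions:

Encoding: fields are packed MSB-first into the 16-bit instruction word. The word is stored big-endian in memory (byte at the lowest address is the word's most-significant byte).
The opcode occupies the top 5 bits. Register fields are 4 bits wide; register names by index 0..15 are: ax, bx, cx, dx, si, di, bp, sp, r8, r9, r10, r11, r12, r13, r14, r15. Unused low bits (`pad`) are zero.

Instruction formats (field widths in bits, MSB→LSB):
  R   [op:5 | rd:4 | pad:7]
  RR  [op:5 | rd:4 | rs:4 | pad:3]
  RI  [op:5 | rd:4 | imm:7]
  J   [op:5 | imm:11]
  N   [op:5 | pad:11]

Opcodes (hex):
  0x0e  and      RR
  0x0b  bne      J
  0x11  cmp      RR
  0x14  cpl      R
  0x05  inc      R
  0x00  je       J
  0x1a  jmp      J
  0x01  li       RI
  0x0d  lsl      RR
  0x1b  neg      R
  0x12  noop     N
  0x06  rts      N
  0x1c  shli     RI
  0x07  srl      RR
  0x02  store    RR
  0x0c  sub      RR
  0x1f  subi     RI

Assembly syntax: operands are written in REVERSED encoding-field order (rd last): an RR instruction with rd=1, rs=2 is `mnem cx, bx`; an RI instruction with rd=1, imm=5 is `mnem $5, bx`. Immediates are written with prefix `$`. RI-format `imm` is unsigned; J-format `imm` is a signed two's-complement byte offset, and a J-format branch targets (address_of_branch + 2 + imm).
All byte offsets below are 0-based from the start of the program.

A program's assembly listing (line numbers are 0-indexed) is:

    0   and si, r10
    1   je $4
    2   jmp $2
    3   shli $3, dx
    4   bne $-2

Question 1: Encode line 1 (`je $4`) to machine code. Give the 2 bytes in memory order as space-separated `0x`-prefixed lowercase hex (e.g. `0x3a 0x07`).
1. je fields op=0x0:5|imm=4:11 → word 0004h → 00 04

0x00 0x04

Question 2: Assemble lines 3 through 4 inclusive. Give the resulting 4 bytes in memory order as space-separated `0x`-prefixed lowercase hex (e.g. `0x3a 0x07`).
0xe1 0x83 0x5f 0xfe

3. shli fields op=0x1c:5|rd=3:4|imm=3:7 → word e183h → e1 83
4. bne fields op=0xb:5|imm=-2:11 → word 5ffeh → 5f fe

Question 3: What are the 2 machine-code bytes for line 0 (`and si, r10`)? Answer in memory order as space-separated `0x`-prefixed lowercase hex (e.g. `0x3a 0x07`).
L0: and op=0xe:5|rd=10:4|rs=4:4|pad=0:3 ⇒ 0x7520 ⇒ big 75 20

0x75 0x20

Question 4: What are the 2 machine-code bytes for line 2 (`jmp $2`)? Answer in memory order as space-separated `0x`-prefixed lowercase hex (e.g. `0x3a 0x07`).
L2: jmp op=0x1a:5|imm=2:11 ⇒ 0xd002 ⇒ big d0 02

0xd0 0x02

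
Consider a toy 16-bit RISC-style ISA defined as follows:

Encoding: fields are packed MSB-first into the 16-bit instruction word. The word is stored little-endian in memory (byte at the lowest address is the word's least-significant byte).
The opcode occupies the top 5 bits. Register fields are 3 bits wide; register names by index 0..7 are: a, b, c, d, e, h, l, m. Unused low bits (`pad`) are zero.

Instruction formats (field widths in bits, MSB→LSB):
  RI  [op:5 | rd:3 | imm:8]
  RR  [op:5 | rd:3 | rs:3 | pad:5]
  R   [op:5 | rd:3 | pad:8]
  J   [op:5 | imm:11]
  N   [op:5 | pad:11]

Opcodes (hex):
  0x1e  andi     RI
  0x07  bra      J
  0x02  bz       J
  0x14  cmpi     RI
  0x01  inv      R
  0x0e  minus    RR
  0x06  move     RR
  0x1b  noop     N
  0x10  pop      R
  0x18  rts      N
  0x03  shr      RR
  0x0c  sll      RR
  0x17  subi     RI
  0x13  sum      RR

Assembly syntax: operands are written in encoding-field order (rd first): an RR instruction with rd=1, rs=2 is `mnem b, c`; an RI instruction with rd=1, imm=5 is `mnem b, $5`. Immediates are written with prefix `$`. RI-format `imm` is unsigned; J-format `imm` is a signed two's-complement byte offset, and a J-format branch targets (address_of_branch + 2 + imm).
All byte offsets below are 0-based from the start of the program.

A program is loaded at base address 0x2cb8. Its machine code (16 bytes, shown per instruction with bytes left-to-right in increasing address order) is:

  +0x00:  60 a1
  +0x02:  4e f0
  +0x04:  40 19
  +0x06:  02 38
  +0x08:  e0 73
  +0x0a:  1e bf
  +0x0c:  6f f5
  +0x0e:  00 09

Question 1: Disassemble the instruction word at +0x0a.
subi m, $30

[0a] 1e bf → 0xbf1e
  opcode bits[15:11]=0x17: subi/RI
  rd: (w>>8)&0x7=0x7 → m
  imm: (w>>0)&0xff=0x1e → $30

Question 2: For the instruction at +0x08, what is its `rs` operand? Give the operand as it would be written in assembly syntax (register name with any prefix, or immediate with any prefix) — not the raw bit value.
@+08  little-endian(e0 73) = 0x73e0
  top 5b → 0xe → minus [RR]
  rd: (w>>8)&0x7=0x3 → d
  rs: (w>>5)&0x7=0x7 → m

m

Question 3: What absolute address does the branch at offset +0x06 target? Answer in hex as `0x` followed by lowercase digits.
off 0x06: read 02 38 as little → 0x3802
  top 5b → 0x7 → bra [J]
  imm@[10:0]=0x2 ⇒ $2
  target = base 0x2cb8 + off 0x06 + 2 + imm 2 = 0x2cc2

0x2cc2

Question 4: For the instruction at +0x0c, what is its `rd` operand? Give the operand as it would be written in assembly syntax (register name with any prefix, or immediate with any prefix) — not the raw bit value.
h

+0x0c: 6f f5 ⇒ word 0xf56f (little)
  top 5b → 0x1e → andi [RI]
  [10:8] rd=5 = h
  [7:0] imm=111 = $111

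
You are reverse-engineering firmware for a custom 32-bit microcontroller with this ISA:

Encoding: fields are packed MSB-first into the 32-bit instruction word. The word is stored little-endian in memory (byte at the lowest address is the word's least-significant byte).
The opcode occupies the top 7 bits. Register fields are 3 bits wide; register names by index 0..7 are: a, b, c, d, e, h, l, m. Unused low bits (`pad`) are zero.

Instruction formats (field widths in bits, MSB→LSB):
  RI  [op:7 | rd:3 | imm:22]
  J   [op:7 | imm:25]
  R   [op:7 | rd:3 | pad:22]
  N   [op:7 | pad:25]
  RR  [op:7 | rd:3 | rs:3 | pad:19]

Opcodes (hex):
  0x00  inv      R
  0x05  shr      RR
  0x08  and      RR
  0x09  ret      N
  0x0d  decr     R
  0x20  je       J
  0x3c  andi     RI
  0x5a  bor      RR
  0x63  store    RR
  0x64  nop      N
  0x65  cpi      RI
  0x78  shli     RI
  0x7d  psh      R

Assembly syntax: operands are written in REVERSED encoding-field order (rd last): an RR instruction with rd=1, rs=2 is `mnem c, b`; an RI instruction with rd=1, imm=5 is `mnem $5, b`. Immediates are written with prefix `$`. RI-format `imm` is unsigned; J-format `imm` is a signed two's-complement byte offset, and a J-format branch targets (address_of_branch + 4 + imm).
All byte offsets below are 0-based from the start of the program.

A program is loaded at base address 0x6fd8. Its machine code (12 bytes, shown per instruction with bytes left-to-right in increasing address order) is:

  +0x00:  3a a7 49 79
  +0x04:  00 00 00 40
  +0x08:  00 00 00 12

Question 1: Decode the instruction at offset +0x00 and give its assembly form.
off 0x00: read 3a a7 49 79 as little → 0x7949a73a
  op=0x7949a73a>>25=0x3c ⇒ andi (RI)
  rd: (w>>22)&0x7=0x5 → h
  imm: (w>>0)&0x3fffff=0x9a73a → $632634

andi $632634, h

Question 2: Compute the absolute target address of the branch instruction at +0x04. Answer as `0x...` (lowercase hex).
0x6fe0

off 0x04: read 00 00 00 40 as little → 0x40000000
  op=0x40000000>>25=0x20 ⇒ je (J)
  [24:0] imm=0 = $0
  target = base 0x6fd8 + off 0x04 + 4 + imm 0 = 0x6fe0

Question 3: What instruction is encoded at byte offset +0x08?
[08] 00 00 00 12 → 0x12000000
  op=0x12000000>>25=0x9 ⇒ ret (N)

ret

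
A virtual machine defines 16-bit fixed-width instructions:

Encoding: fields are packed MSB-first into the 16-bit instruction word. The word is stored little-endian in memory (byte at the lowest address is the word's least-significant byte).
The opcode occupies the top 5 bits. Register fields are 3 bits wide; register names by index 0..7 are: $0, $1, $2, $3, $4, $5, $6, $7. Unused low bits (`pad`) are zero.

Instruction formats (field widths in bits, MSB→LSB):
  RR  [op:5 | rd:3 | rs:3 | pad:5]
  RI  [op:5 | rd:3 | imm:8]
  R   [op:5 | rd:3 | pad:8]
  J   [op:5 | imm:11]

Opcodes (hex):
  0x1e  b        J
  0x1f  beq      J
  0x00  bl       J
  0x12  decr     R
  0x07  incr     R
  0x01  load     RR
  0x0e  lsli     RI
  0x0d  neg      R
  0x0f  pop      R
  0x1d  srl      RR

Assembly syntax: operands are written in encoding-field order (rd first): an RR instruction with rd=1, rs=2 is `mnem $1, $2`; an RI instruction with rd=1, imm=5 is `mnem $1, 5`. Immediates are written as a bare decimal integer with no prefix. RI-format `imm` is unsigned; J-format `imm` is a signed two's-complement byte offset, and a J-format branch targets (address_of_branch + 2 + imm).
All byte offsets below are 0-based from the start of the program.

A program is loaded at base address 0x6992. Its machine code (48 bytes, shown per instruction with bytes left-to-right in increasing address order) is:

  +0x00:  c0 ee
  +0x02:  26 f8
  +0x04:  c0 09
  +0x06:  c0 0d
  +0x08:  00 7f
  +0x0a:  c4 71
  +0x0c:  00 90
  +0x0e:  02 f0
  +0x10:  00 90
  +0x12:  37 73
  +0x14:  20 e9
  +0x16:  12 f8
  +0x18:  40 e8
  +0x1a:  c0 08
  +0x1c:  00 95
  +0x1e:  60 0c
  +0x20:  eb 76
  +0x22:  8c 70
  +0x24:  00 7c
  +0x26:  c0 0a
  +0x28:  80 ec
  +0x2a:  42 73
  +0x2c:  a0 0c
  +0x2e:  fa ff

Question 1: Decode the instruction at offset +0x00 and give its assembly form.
srl $6, $6

+0x00: c0 ee ⇒ word 0xeec0 (little)
  op=0xeec0>>11=0x1d ⇒ srl (RR)
  rd: (w>>8)&0x7=0x6 → $6
  rs: (w>>5)&0x7=0x6 → $6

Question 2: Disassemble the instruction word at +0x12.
+0x12: 37 73 ⇒ word 0x7337 (little)
  opcode bits[15:11]=0xe: lsli/RI
  rd@[10:8]=0x3 ⇒ $3
  imm@[7:0]=0x37 ⇒ 55

lsli $3, 55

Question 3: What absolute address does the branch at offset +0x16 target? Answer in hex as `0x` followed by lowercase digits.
0x69bc

@+16  little-endian(12 f8) = 0xf812
  top 5b → 0x1f → beq [J]
  imm@[10:0]=0x12 ⇒ 18
  target = base 0x6992 + off 0x16 + 2 + imm 18 = 0x69bc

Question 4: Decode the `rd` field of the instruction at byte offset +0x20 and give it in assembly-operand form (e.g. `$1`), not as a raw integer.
$6

@+20  little-endian(eb 76) = 0x76eb
  opcode bits[15:11]=0xe: lsli/RI
  rd: (w>>8)&0x7=0x6 → $6
  imm: (w>>0)&0xff=0xeb → 235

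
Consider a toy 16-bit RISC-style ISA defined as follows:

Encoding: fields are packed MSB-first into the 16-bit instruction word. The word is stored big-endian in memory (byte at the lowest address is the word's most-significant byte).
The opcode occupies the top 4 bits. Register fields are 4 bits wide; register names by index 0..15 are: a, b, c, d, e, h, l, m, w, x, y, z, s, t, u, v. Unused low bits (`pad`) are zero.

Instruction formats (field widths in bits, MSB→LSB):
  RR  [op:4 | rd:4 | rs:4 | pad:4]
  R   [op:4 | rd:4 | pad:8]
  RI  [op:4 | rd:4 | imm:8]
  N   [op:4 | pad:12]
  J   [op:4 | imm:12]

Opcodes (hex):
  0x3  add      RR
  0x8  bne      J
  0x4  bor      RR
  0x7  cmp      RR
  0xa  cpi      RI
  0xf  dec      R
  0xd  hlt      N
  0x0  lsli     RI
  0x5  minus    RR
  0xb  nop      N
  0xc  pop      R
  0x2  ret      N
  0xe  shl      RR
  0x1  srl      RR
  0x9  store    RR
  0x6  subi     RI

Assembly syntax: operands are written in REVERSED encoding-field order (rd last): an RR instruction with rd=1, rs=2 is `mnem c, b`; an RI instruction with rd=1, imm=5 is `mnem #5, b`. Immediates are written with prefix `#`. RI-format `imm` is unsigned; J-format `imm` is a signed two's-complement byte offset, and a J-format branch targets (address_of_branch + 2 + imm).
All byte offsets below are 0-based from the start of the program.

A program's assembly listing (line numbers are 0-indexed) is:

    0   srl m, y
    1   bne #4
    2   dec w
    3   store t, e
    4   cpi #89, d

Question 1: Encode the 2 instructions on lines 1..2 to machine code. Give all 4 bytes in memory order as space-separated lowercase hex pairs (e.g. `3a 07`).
80 04 f8 00

line 1 (bne): pack op=0x8:4|imm=4:12 = 0x8004; big→ 80 04
line 2 (dec): pack op=0xf:4|rd=8:4|pad=0:8 = 0xf800; big→ f8 00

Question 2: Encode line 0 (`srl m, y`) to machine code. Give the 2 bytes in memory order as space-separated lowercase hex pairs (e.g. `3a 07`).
1a 70

line 0 (srl): pack op=0x1:4|rd=10:4|rs=7:4|pad=0:4 = 0x1a70; big→ 1a 70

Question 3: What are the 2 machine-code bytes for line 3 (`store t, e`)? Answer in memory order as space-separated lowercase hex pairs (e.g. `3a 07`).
94 d0

line 3 (store): pack op=0x9:4|rd=4:4|rs=13:4|pad=0:4 = 0x94d0; big→ 94 d0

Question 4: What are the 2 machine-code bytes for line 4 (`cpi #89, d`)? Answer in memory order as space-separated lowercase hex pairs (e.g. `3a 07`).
4. cpi fields op=0xa:4|rd=3:4|imm=89:8 → word a359h → a3 59

a3 59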